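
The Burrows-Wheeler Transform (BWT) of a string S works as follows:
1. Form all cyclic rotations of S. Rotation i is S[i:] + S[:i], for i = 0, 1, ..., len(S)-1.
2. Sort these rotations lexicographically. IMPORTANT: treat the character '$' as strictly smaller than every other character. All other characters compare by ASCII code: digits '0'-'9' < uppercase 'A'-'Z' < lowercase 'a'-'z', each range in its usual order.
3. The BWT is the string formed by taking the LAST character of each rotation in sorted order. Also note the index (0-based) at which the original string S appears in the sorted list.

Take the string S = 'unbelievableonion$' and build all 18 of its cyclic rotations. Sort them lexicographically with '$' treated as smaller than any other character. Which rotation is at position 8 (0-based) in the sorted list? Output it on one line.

Answer: ion$unbelievableon

Derivation:
All 18 rotations (rotation i = S[i:]+S[:i]):
  rot[0] = unbelievableonion$
  rot[1] = nbelievableonion$u
  rot[2] = believableonion$un
  rot[3] = elievableonion$unb
  rot[4] = lievableonion$unbe
  rot[5] = ievableonion$unbel
  rot[6] = evableonion$unbeli
  rot[7] = vableonion$unbelie
  rot[8] = ableonion$unbeliev
  rot[9] = bleonion$unbelieva
  rot[10] = leonion$unbelievab
  rot[11] = eonion$unbelievabl
  rot[12] = onion$unbelievable
  rot[13] = nion$unbelievableo
  rot[14] = ion$unbelievableon
  rot[15] = on$unbelievableoni
  rot[16] = n$unbelievableonio
  rot[17] = $unbelievableonion
Sorted (with $ < everything):
  sorted[0] = $unbelievableonion
  sorted[1] = ableonion$unbeliev
  sorted[2] = believableonion$un
  sorted[3] = bleonion$unbelieva
  sorted[4] = elievableonion$unb
  sorted[5] = eonion$unbelievabl
  sorted[6] = evableonion$unbeli
  sorted[7] = ievableonion$unbel
  sorted[8] = ion$unbelievableon
  sorted[9] = leonion$unbelievab
  sorted[10] = lievableonion$unbe
  sorted[11] = n$unbelievableonio
  sorted[12] = nbelievableonion$u
  sorted[13] = nion$unbelievableo
  sorted[14] = on$unbelievableoni
  sorted[15] = onion$unbelievable
  sorted[16] = unbelievableonion$
  sorted[17] = vableonion$unbelie
sorted[8] = ion$unbelievableon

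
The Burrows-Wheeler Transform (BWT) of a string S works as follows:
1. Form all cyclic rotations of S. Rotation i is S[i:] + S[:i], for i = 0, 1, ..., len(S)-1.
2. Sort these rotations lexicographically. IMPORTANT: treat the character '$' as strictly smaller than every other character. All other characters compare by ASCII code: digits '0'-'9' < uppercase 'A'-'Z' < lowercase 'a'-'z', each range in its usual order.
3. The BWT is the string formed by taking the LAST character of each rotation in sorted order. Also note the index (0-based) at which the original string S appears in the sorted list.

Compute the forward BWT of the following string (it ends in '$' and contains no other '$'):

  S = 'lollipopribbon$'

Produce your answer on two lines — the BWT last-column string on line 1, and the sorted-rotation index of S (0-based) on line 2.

Answer: nibrllo$olbpiop
7

Derivation:
All 15 rotations (rotation i = S[i:]+S[:i]):
  rot[0] = lollipopribbon$
  rot[1] = ollipopribbon$l
  rot[2] = llipopribbon$lo
  rot[3] = lipopribbon$lol
  rot[4] = ipopribbon$loll
  rot[5] = popribbon$lolli
  rot[6] = opribbon$lollip
  rot[7] = pribbon$lollipo
  rot[8] = ribbon$lollipop
  rot[9] = ibbon$lollipopr
  rot[10] = bbon$lollipopri
  rot[11] = bon$lollipoprib
  rot[12] = on$lollipopribb
  rot[13] = n$lollipopribbo
  rot[14] = $lollipopribbon
Sorted (with $ < everything):
  sorted[0] = $lollipopribbon  (last char: 'n')
  sorted[1] = bbon$lollipopri  (last char: 'i')
  sorted[2] = bon$lollipoprib  (last char: 'b')
  sorted[3] = ibbon$lollipopr  (last char: 'r')
  sorted[4] = ipopribbon$loll  (last char: 'l')
  sorted[5] = lipopribbon$lol  (last char: 'l')
  sorted[6] = llipopribbon$lo  (last char: 'o')
  sorted[7] = lollipopribbon$  (last char: '$')
  sorted[8] = n$lollipopribbo  (last char: 'o')
  sorted[9] = ollipopribbon$l  (last char: 'l')
  sorted[10] = on$lollipopribb  (last char: 'b')
  sorted[11] = opribbon$lollip  (last char: 'p')
  sorted[12] = popribbon$lolli  (last char: 'i')
  sorted[13] = pribbon$lollipo  (last char: 'o')
  sorted[14] = ribbon$lollipop  (last char: 'p')
Last column: nibrllo$olbpiop
Original string S is at sorted index 7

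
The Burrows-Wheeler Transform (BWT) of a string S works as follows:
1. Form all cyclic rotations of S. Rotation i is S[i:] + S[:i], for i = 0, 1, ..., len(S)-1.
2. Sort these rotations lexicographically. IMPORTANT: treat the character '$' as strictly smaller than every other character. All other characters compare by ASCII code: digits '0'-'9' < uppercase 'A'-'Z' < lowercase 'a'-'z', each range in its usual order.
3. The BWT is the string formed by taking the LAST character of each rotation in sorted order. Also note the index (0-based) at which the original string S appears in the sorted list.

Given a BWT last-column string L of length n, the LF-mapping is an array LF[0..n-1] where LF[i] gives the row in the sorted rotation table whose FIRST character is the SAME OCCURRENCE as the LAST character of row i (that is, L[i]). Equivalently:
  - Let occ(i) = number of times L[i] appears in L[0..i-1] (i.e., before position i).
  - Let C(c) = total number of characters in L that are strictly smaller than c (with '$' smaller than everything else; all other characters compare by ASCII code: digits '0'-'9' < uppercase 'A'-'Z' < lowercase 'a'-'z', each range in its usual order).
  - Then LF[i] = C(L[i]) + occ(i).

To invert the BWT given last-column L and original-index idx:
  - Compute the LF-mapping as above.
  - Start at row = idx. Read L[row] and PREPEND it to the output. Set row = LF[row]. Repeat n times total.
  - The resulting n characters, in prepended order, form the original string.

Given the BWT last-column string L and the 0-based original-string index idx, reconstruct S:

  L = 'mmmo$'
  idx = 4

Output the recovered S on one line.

Answer: ommm$

Derivation:
LF mapping: 1 2 3 4 0
Walk LF starting at row 4, prepending L[row]:
  step 1: row=4, L[4]='$', prepend. Next row=LF[4]=0
  step 2: row=0, L[0]='m', prepend. Next row=LF[0]=1
  step 3: row=1, L[1]='m', prepend. Next row=LF[1]=2
  step 4: row=2, L[2]='m', prepend. Next row=LF[2]=3
  step 5: row=3, L[3]='o', prepend. Next row=LF[3]=4
Reversed output: ommm$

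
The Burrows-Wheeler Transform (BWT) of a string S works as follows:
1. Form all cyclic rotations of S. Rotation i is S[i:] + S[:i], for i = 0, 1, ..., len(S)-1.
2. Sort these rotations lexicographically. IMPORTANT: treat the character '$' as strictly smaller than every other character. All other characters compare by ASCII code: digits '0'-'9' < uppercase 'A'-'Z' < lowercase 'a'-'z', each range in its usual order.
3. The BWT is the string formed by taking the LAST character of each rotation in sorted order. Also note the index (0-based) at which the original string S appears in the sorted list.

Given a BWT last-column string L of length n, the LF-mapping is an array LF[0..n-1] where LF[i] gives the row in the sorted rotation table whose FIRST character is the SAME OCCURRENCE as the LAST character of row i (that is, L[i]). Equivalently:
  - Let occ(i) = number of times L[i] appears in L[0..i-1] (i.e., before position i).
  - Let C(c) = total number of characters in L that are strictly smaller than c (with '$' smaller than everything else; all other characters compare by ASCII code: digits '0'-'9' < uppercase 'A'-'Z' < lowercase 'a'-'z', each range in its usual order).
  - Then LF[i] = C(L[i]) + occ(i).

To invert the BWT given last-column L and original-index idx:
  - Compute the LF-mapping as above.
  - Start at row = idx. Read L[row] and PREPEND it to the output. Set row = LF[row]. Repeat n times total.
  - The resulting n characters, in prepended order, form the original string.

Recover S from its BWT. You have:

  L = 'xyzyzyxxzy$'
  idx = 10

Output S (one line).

Answer: zzxyyxyzyx$

Derivation:
LF mapping: 1 4 8 5 9 6 2 3 10 7 0
Walk LF starting at row 10, prepending L[row]:
  step 1: row=10, L[10]='$', prepend. Next row=LF[10]=0
  step 2: row=0, L[0]='x', prepend. Next row=LF[0]=1
  step 3: row=1, L[1]='y', prepend. Next row=LF[1]=4
  step 4: row=4, L[4]='z', prepend. Next row=LF[4]=9
  step 5: row=9, L[9]='y', prepend. Next row=LF[9]=7
  step 6: row=7, L[7]='x', prepend. Next row=LF[7]=3
  step 7: row=3, L[3]='y', prepend. Next row=LF[3]=5
  step 8: row=5, L[5]='y', prepend. Next row=LF[5]=6
  step 9: row=6, L[6]='x', prepend. Next row=LF[6]=2
  step 10: row=2, L[2]='z', prepend. Next row=LF[2]=8
  step 11: row=8, L[8]='z', prepend. Next row=LF[8]=10
Reversed output: zzxyyxyzyx$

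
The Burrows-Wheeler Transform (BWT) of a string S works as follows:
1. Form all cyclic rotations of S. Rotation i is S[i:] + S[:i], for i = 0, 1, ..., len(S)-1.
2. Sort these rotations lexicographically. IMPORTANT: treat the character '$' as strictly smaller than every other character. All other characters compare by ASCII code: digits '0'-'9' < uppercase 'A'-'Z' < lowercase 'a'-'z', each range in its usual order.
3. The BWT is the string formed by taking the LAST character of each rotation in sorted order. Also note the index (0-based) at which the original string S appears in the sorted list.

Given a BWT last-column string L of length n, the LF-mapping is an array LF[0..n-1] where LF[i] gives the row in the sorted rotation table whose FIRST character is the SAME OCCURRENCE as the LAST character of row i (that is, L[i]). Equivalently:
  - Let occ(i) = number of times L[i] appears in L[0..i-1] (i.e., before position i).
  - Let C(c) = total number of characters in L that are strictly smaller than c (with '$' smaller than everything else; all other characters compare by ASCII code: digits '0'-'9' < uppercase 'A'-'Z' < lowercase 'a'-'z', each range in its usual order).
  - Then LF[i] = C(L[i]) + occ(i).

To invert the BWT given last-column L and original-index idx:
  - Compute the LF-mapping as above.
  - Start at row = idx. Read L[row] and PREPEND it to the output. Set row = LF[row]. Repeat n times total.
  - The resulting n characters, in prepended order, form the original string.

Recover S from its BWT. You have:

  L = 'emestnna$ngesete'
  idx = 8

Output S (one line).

Answer: magnettennessee$

Derivation:
LF mapping: 2 8 3 12 14 9 10 1 0 11 7 4 13 5 15 6
Walk LF starting at row 8, prepending L[row]:
  step 1: row=8, L[8]='$', prepend. Next row=LF[8]=0
  step 2: row=0, L[0]='e', prepend. Next row=LF[0]=2
  step 3: row=2, L[2]='e', prepend. Next row=LF[2]=3
  step 4: row=3, L[3]='s', prepend. Next row=LF[3]=12
  step 5: row=12, L[12]='s', prepend. Next row=LF[12]=13
  step 6: row=13, L[13]='e', prepend. Next row=LF[13]=5
  step 7: row=5, L[5]='n', prepend. Next row=LF[5]=9
  step 8: row=9, L[9]='n', prepend. Next row=LF[9]=11
  step 9: row=11, L[11]='e', prepend. Next row=LF[11]=4
  step 10: row=4, L[4]='t', prepend. Next row=LF[4]=14
  step 11: row=14, L[14]='t', prepend. Next row=LF[14]=15
  step 12: row=15, L[15]='e', prepend. Next row=LF[15]=6
  step 13: row=6, L[6]='n', prepend. Next row=LF[6]=10
  step 14: row=10, L[10]='g', prepend. Next row=LF[10]=7
  step 15: row=7, L[7]='a', prepend. Next row=LF[7]=1
  step 16: row=1, L[1]='m', prepend. Next row=LF[1]=8
Reversed output: magnettennessee$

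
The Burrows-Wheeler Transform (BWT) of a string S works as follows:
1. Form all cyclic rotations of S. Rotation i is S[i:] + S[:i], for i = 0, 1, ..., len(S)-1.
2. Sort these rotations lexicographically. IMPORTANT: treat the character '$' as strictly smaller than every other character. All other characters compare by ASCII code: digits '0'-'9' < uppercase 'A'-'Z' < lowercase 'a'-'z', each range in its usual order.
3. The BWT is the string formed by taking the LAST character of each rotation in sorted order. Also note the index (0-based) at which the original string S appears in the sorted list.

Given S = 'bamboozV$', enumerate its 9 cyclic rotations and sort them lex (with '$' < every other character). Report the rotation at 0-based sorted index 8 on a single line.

All 9 rotations (rotation i = S[i:]+S[:i]):
  rot[0] = bamboozV$
  rot[1] = amboozV$b
  rot[2] = mboozV$ba
  rot[3] = boozV$bam
  rot[4] = oozV$bamb
  rot[5] = ozV$bambo
  rot[6] = zV$bamboo
  rot[7] = V$bambooz
  rot[8] = $bamboozV
Sorted (with $ < everything):
  sorted[0] = $bamboozV
  sorted[1] = V$bambooz
  sorted[2] = amboozV$b
  sorted[3] = bamboozV$
  sorted[4] = boozV$bam
  sorted[5] = mboozV$ba
  sorted[6] = oozV$bamb
  sorted[7] = ozV$bambo
  sorted[8] = zV$bamboo
sorted[8] = zV$bamboo

Answer: zV$bamboo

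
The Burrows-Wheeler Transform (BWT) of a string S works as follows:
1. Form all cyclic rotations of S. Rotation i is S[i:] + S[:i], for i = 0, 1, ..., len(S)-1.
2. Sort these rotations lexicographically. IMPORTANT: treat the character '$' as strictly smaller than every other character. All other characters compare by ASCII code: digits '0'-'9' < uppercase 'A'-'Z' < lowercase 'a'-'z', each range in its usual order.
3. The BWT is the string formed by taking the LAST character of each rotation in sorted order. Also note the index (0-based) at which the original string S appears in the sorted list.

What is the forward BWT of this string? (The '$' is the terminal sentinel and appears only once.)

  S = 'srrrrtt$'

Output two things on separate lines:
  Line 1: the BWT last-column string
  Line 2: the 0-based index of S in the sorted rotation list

All 8 rotations (rotation i = S[i:]+S[:i]):
  rot[0] = srrrrtt$
  rot[1] = rrrrtt$s
  rot[2] = rrrtt$sr
  rot[3] = rrtt$srr
  rot[4] = rtt$srrr
  rot[5] = tt$srrrr
  rot[6] = t$srrrrt
  rot[7] = $srrrrtt
Sorted (with $ < everything):
  sorted[0] = $srrrrtt  (last char: 't')
  sorted[1] = rrrrtt$s  (last char: 's')
  sorted[2] = rrrtt$sr  (last char: 'r')
  sorted[3] = rrtt$srr  (last char: 'r')
  sorted[4] = rtt$srrr  (last char: 'r')
  sorted[5] = srrrrtt$  (last char: '$')
  sorted[6] = t$srrrrt  (last char: 't')
  sorted[7] = tt$srrrr  (last char: 'r')
Last column: tsrrr$tr
Original string S is at sorted index 5

Answer: tsrrr$tr
5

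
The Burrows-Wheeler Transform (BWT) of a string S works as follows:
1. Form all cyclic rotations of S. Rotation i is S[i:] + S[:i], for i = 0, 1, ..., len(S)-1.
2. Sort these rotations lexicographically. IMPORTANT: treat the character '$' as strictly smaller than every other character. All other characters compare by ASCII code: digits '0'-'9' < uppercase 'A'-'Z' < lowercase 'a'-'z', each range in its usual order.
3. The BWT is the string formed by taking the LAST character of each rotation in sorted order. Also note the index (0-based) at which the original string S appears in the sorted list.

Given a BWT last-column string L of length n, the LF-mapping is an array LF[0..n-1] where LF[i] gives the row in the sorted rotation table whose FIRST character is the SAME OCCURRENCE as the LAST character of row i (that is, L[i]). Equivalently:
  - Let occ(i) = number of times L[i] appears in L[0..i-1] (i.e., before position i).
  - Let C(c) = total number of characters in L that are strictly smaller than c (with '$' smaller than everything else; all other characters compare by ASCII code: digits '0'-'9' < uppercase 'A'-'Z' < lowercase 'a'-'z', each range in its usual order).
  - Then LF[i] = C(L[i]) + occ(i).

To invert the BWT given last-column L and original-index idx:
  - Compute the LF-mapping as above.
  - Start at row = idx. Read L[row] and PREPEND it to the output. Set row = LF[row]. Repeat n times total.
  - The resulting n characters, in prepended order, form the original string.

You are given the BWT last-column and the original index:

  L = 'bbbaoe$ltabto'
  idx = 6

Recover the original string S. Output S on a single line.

LF mapping: 3 4 5 1 9 7 0 8 11 2 6 12 10
Walk LF starting at row 6, prepending L[row]:
  step 1: row=6, L[6]='$', prepend. Next row=LF[6]=0
  step 2: row=0, L[0]='b', prepend. Next row=LF[0]=3
  step 3: row=3, L[3]='a', prepend. Next row=LF[3]=1
  step 4: row=1, L[1]='b', prepend. Next row=LF[1]=4
  step 5: row=4, L[4]='o', prepend. Next row=LF[4]=9
  step 6: row=9, L[9]='a', prepend. Next row=LF[9]=2
  step 7: row=2, L[2]='b', prepend. Next row=LF[2]=5
  step 8: row=5, L[5]='e', prepend. Next row=LF[5]=7
  step 9: row=7, L[7]='l', prepend. Next row=LF[7]=8
  step 10: row=8, L[8]='t', prepend. Next row=LF[8]=11
  step 11: row=11, L[11]='t', prepend. Next row=LF[11]=12
  step 12: row=12, L[12]='o', prepend. Next row=LF[12]=10
  step 13: row=10, L[10]='b', prepend. Next row=LF[10]=6
Reversed output: bottlebaobab$

Answer: bottlebaobab$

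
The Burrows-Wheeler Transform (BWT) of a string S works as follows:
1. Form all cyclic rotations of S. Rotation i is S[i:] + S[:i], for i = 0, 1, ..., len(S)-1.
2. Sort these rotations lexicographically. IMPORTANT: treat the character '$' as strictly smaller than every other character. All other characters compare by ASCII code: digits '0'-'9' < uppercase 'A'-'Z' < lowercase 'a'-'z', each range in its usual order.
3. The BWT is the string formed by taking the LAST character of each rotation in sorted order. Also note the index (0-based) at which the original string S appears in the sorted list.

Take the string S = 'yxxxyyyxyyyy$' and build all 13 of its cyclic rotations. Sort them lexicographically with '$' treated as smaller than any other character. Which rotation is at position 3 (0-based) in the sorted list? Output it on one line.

Answer: xyyyxyyyy$yxx

Derivation:
All 13 rotations (rotation i = S[i:]+S[:i]):
  rot[0] = yxxxyyyxyyyy$
  rot[1] = xxxyyyxyyyy$y
  rot[2] = xxyyyxyyyy$yx
  rot[3] = xyyyxyyyy$yxx
  rot[4] = yyyxyyyy$yxxx
  rot[5] = yyxyyyy$yxxxy
  rot[6] = yxyyyy$yxxxyy
  rot[7] = xyyyy$yxxxyyy
  rot[8] = yyyy$yxxxyyyx
  rot[9] = yyy$yxxxyyyxy
  rot[10] = yy$yxxxyyyxyy
  rot[11] = y$yxxxyyyxyyy
  rot[12] = $yxxxyyyxyyyy
Sorted (with $ < everything):
  sorted[0] = $yxxxyyyxyyyy
  sorted[1] = xxxyyyxyyyy$y
  sorted[2] = xxyyyxyyyy$yx
  sorted[3] = xyyyxyyyy$yxx
  sorted[4] = xyyyy$yxxxyyy
  sorted[5] = y$yxxxyyyxyyy
  sorted[6] = yxxxyyyxyyyy$
  sorted[7] = yxyyyy$yxxxyy
  sorted[8] = yy$yxxxyyyxyy
  sorted[9] = yyxyyyy$yxxxy
  sorted[10] = yyy$yxxxyyyxy
  sorted[11] = yyyxyyyy$yxxx
  sorted[12] = yyyy$yxxxyyyx
sorted[3] = xyyyxyyyy$yxx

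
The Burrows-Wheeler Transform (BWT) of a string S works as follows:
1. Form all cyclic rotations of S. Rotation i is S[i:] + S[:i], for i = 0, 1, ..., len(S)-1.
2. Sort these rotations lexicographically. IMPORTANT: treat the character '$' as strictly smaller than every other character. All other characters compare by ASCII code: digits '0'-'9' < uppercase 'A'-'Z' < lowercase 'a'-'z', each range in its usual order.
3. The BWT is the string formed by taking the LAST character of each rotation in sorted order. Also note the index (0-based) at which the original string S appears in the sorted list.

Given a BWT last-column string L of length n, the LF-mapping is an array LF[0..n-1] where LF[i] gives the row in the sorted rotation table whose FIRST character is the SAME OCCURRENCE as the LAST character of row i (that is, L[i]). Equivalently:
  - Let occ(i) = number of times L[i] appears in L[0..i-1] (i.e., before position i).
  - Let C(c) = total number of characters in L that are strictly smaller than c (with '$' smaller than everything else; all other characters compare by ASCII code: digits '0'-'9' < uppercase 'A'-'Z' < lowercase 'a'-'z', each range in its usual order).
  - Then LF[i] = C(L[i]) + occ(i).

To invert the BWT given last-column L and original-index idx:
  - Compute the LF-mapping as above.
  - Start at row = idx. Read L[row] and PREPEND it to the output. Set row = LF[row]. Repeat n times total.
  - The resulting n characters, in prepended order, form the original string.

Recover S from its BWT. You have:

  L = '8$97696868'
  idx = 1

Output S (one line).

LF mapping: 5 0 8 4 1 9 2 6 3 7
Walk LF starting at row 1, prepending L[row]:
  step 1: row=1, L[1]='$', prepend. Next row=LF[1]=0
  step 2: row=0, L[0]='8', prepend. Next row=LF[0]=5
  step 3: row=5, L[5]='9', prepend. Next row=LF[5]=9
  step 4: row=9, L[9]='8', prepend. Next row=LF[9]=7
  step 5: row=7, L[7]='8', prepend. Next row=LF[7]=6
  step 6: row=6, L[6]='6', prepend. Next row=LF[6]=2
  step 7: row=2, L[2]='9', prepend. Next row=LF[2]=8
  step 8: row=8, L[8]='6', prepend. Next row=LF[8]=3
  step 9: row=3, L[3]='7', prepend. Next row=LF[3]=4
  step 10: row=4, L[4]='6', prepend. Next row=LF[4]=1
Reversed output: 676968898$

Answer: 676968898$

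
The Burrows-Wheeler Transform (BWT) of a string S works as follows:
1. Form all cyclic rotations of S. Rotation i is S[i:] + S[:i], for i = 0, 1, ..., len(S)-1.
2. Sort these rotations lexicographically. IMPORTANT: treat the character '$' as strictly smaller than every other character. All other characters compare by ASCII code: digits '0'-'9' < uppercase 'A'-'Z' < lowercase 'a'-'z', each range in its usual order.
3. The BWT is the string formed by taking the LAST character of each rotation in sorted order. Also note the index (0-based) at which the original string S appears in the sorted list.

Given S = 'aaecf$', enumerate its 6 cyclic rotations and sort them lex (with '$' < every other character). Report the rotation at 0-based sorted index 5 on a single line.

Answer: f$aaec

Derivation:
All 6 rotations (rotation i = S[i:]+S[:i]):
  rot[0] = aaecf$
  rot[1] = aecf$a
  rot[2] = ecf$aa
  rot[3] = cf$aae
  rot[4] = f$aaec
  rot[5] = $aaecf
Sorted (with $ < everything):
  sorted[0] = $aaecf
  sorted[1] = aaecf$
  sorted[2] = aecf$a
  sorted[3] = cf$aae
  sorted[4] = ecf$aa
  sorted[5] = f$aaec
sorted[5] = f$aaec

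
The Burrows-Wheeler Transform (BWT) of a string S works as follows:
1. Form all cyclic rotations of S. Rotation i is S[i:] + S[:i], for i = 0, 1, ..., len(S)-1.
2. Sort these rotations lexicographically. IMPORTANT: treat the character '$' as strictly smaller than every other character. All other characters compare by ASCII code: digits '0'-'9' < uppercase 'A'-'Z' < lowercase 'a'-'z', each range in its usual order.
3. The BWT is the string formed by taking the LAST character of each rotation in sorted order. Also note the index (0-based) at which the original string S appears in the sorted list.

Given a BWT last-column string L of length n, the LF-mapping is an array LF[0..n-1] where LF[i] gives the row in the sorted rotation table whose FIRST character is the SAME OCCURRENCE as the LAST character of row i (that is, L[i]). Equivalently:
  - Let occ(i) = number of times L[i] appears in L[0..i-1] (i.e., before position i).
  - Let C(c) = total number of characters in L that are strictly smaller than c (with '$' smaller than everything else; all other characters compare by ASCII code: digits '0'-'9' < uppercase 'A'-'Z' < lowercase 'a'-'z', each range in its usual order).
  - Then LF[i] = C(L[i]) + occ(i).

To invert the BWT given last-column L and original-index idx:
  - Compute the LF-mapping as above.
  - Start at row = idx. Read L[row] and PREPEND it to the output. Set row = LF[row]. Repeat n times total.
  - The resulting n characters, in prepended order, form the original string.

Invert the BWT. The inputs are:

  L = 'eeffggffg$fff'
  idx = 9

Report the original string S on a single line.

Answer: fgfgfffgffee$

Derivation:
LF mapping: 1 2 3 4 10 11 5 6 12 0 7 8 9
Walk LF starting at row 9, prepending L[row]:
  step 1: row=9, L[9]='$', prepend. Next row=LF[9]=0
  step 2: row=0, L[0]='e', prepend. Next row=LF[0]=1
  step 3: row=1, L[1]='e', prepend. Next row=LF[1]=2
  step 4: row=2, L[2]='f', prepend. Next row=LF[2]=3
  step 5: row=3, L[3]='f', prepend. Next row=LF[3]=4
  step 6: row=4, L[4]='g', prepend. Next row=LF[4]=10
  step 7: row=10, L[10]='f', prepend. Next row=LF[10]=7
  step 8: row=7, L[7]='f', prepend. Next row=LF[7]=6
  step 9: row=6, L[6]='f', prepend. Next row=LF[6]=5
  step 10: row=5, L[5]='g', prepend. Next row=LF[5]=11
  step 11: row=11, L[11]='f', prepend. Next row=LF[11]=8
  step 12: row=8, L[8]='g', prepend. Next row=LF[8]=12
  step 13: row=12, L[12]='f', prepend. Next row=LF[12]=9
Reversed output: fgfgfffgffee$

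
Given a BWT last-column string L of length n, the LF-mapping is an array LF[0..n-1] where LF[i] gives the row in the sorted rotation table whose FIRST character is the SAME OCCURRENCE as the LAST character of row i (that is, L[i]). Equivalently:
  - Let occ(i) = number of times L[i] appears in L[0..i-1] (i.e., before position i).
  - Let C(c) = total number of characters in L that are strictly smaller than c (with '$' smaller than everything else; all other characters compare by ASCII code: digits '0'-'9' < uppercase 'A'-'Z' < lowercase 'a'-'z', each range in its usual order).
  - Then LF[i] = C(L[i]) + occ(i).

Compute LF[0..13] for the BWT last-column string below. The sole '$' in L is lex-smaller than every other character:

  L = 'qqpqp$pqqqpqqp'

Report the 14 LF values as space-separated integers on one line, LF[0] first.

Char counts: '$':1, 'p':5, 'q':8
C (first-col start): C('$')=0, C('p')=1, C('q')=6
L[0]='q': occ=0, LF[0]=C('q')+0=6+0=6
L[1]='q': occ=1, LF[1]=C('q')+1=6+1=7
L[2]='p': occ=0, LF[2]=C('p')+0=1+0=1
L[3]='q': occ=2, LF[3]=C('q')+2=6+2=8
L[4]='p': occ=1, LF[4]=C('p')+1=1+1=2
L[5]='$': occ=0, LF[5]=C('$')+0=0+0=0
L[6]='p': occ=2, LF[6]=C('p')+2=1+2=3
L[7]='q': occ=3, LF[7]=C('q')+3=6+3=9
L[8]='q': occ=4, LF[8]=C('q')+4=6+4=10
L[9]='q': occ=5, LF[9]=C('q')+5=6+5=11
L[10]='p': occ=3, LF[10]=C('p')+3=1+3=4
L[11]='q': occ=6, LF[11]=C('q')+6=6+6=12
L[12]='q': occ=7, LF[12]=C('q')+7=6+7=13
L[13]='p': occ=4, LF[13]=C('p')+4=1+4=5

Answer: 6 7 1 8 2 0 3 9 10 11 4 12 13 5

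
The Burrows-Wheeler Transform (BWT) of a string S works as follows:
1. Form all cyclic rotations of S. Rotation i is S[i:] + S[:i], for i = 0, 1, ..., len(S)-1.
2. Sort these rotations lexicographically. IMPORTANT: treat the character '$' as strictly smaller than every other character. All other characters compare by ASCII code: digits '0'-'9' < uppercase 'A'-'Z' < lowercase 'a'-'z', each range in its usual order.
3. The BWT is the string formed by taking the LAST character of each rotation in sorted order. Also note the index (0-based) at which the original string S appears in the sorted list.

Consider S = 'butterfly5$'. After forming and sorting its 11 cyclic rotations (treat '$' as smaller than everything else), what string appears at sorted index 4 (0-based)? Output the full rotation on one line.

All 11 rotations (rotation i = S[i:]+S[:i]):
  rot[0] = butterfly5$
  rot[1] = utterfly5$b
  rot[2] = tterfly5$bu
  rot[3] = terfly5$but
  rot[4] = erfly5$butt
  rot[5] = rfly5$butte
  rot[6] = fly5$butter
  rot[7] = ly5$butterf
  rot[8] = y5$butterfl
  rot[9] = 5$butterfly
  rot[10] = $butterfly5
Sorted (with $ < everything):
  sorted[0] = $butterfly5
  sorted[1] = 5$butterfly
  sorted[2] = butterfly5$
  sorted[3] = erfly5$butt
  sorted[4] = fly5$butter
  sorted[5] = ly5$butterf
  sorted[6] = rfly5$butte
  sorted[7] = terfly5$but
  sorted[8] = tterfly5$bu
  sorted[9] = utterfly5$b
  sorted[10] = y5$butterfl
sorted[4] = fly5$butter

Answer: fly5$butter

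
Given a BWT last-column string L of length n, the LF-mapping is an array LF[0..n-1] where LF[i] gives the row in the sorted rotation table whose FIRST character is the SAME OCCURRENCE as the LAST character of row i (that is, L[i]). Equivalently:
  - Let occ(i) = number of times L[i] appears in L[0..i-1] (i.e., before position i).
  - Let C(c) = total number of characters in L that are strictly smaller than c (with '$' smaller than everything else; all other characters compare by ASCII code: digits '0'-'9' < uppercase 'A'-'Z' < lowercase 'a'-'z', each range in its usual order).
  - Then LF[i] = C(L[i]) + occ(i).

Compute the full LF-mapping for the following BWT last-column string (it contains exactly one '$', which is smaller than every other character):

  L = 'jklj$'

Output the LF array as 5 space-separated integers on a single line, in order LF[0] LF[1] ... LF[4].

Answer: 1 3 4 2 0

Derivation:
Char counts: '$':1, 'j':2, 'k':1, 'l':1
C (first-col start): C('$')=0, C('j')=1, C('k')=3, C('l')=4
L[0]='j': occ=0, LF[0]=C('j')+0=1+0=1
L[1]='k': occ=0, LF[1]=C('k')+0=3+0=3
L[2]='l': occ=0, LF[2]=C('l')+0=4+0=4
L[3]='j': occ=1, LF[3]=C('j')+1=1+1=2
L[4]='$': occ=0, LF[4]=C('$')+0=0+0=0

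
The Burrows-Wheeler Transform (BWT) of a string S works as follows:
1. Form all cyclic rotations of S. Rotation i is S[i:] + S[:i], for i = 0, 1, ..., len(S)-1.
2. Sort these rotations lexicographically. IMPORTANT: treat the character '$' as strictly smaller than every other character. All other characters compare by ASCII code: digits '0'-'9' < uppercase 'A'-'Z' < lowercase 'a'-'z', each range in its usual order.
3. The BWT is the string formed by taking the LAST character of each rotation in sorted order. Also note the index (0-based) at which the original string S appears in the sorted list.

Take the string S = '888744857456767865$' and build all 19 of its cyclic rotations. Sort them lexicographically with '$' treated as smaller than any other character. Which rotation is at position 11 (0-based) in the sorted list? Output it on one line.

Answer: 7456767865$88874485

Derivation:
All 19 rotations (rotation i = S[i:]+S[:i]):
  rot[0] = 888744857456767865$
  rot[1] = 88744857456767865$8
  rot[2] = 8744857456767865$88
  rot[3] = 744857456767865$888
  rot[4] = 44857456767865$8887
  rot[5] = 4857456767865$88874
  rot[6] = 857456767865$888744
  rot[7] = 57456767865$8887448
  rot[8] = 7456767865$88874485
  rot[9] = 456767865$888744857
  rot[10] = 56767865$8887448574
  rot[11] = 6767865$88874485745
  rot[12] = 767865$888744857456
  rot[13] = 67865$8887448574567
  rot[14] = 7865$88874485745676
  rot[15] = 865$888744857456767
  rot[16] = 65$8887448574567678
  rot[17] = 5$88874485745676786
  rot[18] = $888744857456767865
Sorted (with $ < everything):
  sorted[0] = $888744857456767865
  sorted[1] = 44857456767865$8887
  sorted[2] = 456767865$888744857
  sorted[3] = 4857456767865$88874
  sorted[4] = 5$88874485745676786
  sorted[5] = 56767865$8887448574
  sorted[6] = 57456767865$8887448
  sorted[7] = 65$8887448574567678
  sorted[8] = 6767865$88874485745
  sorted[9] = 67865$8887448574567
  sorted[10] = 744857456767865$888
  sorted[11] = 7456767865$88874485
  sorted[12] = 767865$888744857456
  sorted[13] = 7865$88874485745676
  sorted[14] = 857456767865$888744
  sorted[15] = 865$888744857456767
  sorted[16] = 8744857456767865$88
  sorted[17] = 88744857456767865$8
  sorted[18] = 888744857456767865$
sorted[11] = 7456767865$88874485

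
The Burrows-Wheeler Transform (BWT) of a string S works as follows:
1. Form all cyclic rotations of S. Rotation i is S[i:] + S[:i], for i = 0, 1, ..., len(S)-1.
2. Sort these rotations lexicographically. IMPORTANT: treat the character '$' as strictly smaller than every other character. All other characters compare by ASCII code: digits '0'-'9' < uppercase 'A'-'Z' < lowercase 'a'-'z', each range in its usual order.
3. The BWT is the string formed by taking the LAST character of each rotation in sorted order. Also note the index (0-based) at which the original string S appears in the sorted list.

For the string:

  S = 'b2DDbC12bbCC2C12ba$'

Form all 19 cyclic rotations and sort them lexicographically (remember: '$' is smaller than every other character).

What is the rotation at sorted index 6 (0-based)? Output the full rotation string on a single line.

All 19 rotations (rotation i = S[i:]+S[:i]):
  rot[0] = b2DDbC12bbCC2C12ba$
  rot[1] = 2DDbC12bbCC2C12ba$b
  rot[2] = DDbC12bbCC2C12ba$b2
  rot[3] = DbC12bbCC2C12ba$b2D
  rot[4] = bC12bbCC2C12ba$b2DD
  rot[5] = C12bbCC2C12ba$b2DDb
  rot[6] = 12bbCC2C12ba$b2DDbC
  rot[7] = 2bbCC2C12ba$b2DDbC1
  rot[8] = bbCC2C12ba$b2DDbC12
  rot[9] = bCC2C12ba$b2DDbC12b
  rot[10] = CC2C12ba$b2DDbC12bb
  rot[11] = C2C12ba$b2DDbC12bbC
  rot[12] = 2C12ba$b2DDbC12bbCC
  rot[13] = C12ba$b2DDbC12bbCC2
  rot[14] = 12ba$b2DDbC12bbCC2C
  rot[15] = 2ba$b2DDbC12bbCC2C1
  rot[16] = ba$b2DDbC12bbCC2C12
  rot[17] = a$b2DDbC12bbCC2C12b
  rot[18] = $b2DDbC12bbCC2C12ba
Sorted (with $ < everything):
  sorted[0] = $b2DDbC12bbCC2C12ba
  sorted[1] = 12ba$b2DDbC12bbCC2C
  sorted[2] = 12bbCC2C12ba$b2DDbC
  sorted[3] = 2C12ba$b2DDbC12bbCC
  sorted[4] = 2DDbC12bbCC2C12ba$b
  sorted[5] = 2ba$b2DDbC12bbCC2C1
  sorted[6] = 2bbCC2C12ba$b2DDbC1
  sorted[7] = C12ba$b2DDbC12bbCC2
  sorted[8] = C12bbCC2C12ba$b2DDb
  sorted[9] = C2C12ba$b2DDbC12bbC
  sorted[10] = CC2C12ba$b2DDbC12bb
  sorted[11] = DDbC12bbCC2C12ba$b2
  sorted[12] = DbC12bbCC2C12ba$b2D
  sorted[13] = a$b2DDbC12bbCC2C12b
  sorted[14] = b2DDbC12bbCC2C12ba$
  sorted[15] = bC12bbCC2C12ba$b2DD
  sorted[16] = bCC2C12ba$b2DDbC12b
  sorted[17] = ba$b2DDbC12bbCC2C12
  sorted[18] = bbCC2C12ba$b2DDbC12
sorted[6] = 2bbCC2C12ba$b2DDbC1

Answer: 2bbCC2C12ba$b2DDbC1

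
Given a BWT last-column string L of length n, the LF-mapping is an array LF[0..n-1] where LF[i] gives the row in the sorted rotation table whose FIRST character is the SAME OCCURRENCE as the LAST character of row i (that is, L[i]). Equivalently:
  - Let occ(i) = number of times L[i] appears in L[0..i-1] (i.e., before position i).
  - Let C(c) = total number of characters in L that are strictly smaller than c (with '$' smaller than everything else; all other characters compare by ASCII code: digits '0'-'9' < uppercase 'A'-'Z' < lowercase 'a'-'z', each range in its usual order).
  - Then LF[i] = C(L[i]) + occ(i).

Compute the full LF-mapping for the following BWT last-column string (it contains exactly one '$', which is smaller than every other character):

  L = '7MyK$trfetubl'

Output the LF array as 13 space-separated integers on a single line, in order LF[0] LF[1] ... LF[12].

Answer: 1 3 12 2 0 9 8 6 5 10 11 4 7

Derivation:
Char counts: '$':1, '7':1, 'K':1, 'M':1, 'b':1, 'e':1, 'f':1, 'l':1, 'r':1, 't':2, 'u':1, 'y':1
C (first-col start): C('$')=0, C('7')=1, C('K')=2, C('M')=3, C('b')=4, C('e')=5, C('f')=6, C('l')=7, C('r')=8, C('t')=9, C('u')=11, C('y')=12
L[0]='7': occ=0, LF[0]=C('7')+0=1+0=1
L[1]='M': occ=0, LF[1]=C('M')+0=3+0=3
L[2]='y': occ=0, LF[2]=C('y')+0=12+0=12
L[3]='K': occ=0, LF[3]=C('K')+0=2+0=2
L[4]='$': occ=0, LF[4]=C('$')+0=0+0=0
L[5]='t': occ=0, LF[5]=C('t')+0=9+0=9
L[6]='r': occ=0, LF[6]=C('r')+0=8+0=8
L[7]='f': occ=0, LF[7]=C('f')+0=6+0=6
L[8]='e': occ=0, LF[8]=C('e')+0=5+0=5
L[9]='t': occ=1, LF[9]=C('t')+1=9+1=10
L[10]='u': occ=0, LF[10]=C('u')+0=11+0=11
L[11]='b': occ=0, LF[11]=C('b')+0=4+0=4
L[12]='l': occ=0, LF[12]=C('l')+0=7+0=7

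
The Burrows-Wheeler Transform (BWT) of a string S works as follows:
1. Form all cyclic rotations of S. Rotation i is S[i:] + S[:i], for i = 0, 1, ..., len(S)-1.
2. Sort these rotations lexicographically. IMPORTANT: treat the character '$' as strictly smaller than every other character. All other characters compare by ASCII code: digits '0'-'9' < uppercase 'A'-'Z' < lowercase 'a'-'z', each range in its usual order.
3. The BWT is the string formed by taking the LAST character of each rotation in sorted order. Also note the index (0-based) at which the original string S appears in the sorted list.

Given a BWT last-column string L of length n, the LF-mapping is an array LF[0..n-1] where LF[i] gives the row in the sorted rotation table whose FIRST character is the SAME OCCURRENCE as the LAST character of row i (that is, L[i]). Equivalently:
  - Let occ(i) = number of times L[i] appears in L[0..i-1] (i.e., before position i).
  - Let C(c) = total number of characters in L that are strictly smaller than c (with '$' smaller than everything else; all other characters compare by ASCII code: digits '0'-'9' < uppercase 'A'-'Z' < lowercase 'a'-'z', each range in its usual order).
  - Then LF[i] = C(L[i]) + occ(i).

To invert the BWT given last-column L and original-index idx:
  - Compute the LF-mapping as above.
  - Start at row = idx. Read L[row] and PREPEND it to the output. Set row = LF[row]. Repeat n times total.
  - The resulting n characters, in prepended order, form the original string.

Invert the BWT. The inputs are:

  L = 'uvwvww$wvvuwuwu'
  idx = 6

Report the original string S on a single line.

Answer: vuwvvwuwuwwwvu$

Derivation:
LF mapping: 1 5 9 6 10 11 0 12 7 8 2 13 3 14 4
Walk LF starting at row 6, prepending L[row]:
  step 1: row=6, L[6]='$', prepend. Next row=LF[6]=0
  step 2: row=0, L[0]='u', prepend. Next row=LF[0]=1
  step 3: row=1, L[1]='v', prepend. Next row=LF[1]=5
  step 4: row=5, L[5]='w', prepend. Next row=LF[5]=11
  step 5: row=11, L[11]='w', prepend. Next row=LF[11]=13
  step 6: row=13, L[13]='w', prepend. Next row=LF[13]=14
  step 7: row=14, L[14]='u', prepend. Next row=LF[14]=4
  step 8: row=4, L[4]='w', prepend. Next row=LF[4]=10
  step 9: row=10, L[10]='u', prepend. Next row=LF[10]=2
  step 10: row=2, L[2]='w', prepend. Next row=LF[2]=9
  step 11: row=9, L[9]='v', prepend. Next row=LF[9]=8
  step 12: row=8, L[8]='v', prepend. Next row=LF[8]=7
  step 13: row=7, L[7]='w', prepend. Next row=LF[7]=12
  step 14: row=12, L[12]='u', prepend. Next row=LF[12]=3
  step 15: row=3, L[3]='v', prepend. Next row=LF[3]=6
Reversed output: vuwvvwuwuwwwvu$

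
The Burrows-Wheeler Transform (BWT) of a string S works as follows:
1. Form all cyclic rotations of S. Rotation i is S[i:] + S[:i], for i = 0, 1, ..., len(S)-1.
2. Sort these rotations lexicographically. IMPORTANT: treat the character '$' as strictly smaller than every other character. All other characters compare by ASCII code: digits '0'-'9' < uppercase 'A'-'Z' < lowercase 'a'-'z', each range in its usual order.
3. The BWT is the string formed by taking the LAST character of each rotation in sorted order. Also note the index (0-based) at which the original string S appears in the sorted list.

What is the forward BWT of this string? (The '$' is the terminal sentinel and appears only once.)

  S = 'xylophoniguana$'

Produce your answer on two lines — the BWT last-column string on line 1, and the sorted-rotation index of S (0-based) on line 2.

Answer: anuipnyaohlog$x
13

Derivation:
All 15 rotations (rotation i = S[i:]+S[:i]):
  rot[0] = xylophoniguana$
  rot[1] = ylophoniguana$x
  rot[2] = lophoniguana$xy
  rot[3] = ophoniguana$xyl
  rot[4] = phoniguana$xylo
  rot[5] = honiguana$xylop
  rot[6] = oniguana$xyloph
  rot[7] = niguana$xylopho
  rot[8] = iguana$xylophon
  rot[9] = guana$xylophoni
  rot[10] = uana$xylophonig
  rot[11] = ana$xylophonigu
  rot[12] = na$xylophonigua
  rot[13] = a$xylophoniguan
  rot[14] = $xylophoniguana
Sorted (with $ < everything):
  sorted[0] = $xylophoniguana  (last char: 'a')
  sorted[1] = a$xylophoniguan  (last char: 'n')
  sorted[2] = ana$xylophonigu  (last char: 'u')
  sorted[3] = guana$xylophoni  (last char: 'i')
  sorted[4] = honiguana$xylop  (last char: 'p')
  sorted[5] = iguana$xylophon  (last char: 'n')
  sorted[6] = lophoniguana$xy  (last char: 'y')
  sorted[7] = na$xylophonigua  (last char: 'a')
  sorted[8] = niguana$xylopho  (last char: 'o')
  sorted[9] = oniguana$xyloph  (last char: 'h')
  sorted[10] = ophoniguana$xyl  (last char: 'l')
  sorted[11] = phoniguana$xylo  (last char: 'o')
  sorted[12] = uana$xylophonig  (last char: 'g')
  sorted[13] = xylophoniguana$  (last char: '$')
  sorted[14] = ylophoniguana$x  (last char: 'x')
Last column: anuipnyaohlog$x
Original string S is at sorted index 13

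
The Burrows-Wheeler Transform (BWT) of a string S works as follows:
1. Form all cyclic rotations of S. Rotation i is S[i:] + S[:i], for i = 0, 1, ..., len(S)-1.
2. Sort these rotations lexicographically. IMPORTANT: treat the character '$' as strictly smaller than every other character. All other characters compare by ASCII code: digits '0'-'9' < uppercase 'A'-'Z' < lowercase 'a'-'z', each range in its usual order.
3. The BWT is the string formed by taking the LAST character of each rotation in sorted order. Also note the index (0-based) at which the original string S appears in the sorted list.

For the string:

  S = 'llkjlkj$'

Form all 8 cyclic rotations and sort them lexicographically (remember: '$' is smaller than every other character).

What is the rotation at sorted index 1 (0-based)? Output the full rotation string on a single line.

All 8 rotations (rotation i = S[i:]+S[:i]):
  rot[0] = llkjlkj$
  rot[1] = lkjlkj$l
  rot[2] = kjlkj$ll
  rot[3] = jlkj$llk
  rot[4] = lkj$llkj
  rot[5] = kj$llkjl
  rot[6] = j$llkjlk
  rot[7] = $llkjlkj
Sorted (with $ < everything):
  sorted[0] = $llkjlkj
  sorted[1] = j$llkjlk
  sorted[2] = jlkj$llk
  sorted[3] = kj$llkjl
  sorted[4] = kjlkj$ll
  sorted[5] = lkj$llkj
  sorted[6] = lkjlkj$l
  sorted[7] = llkjlkj$
sorted[1] = j$llkjlk

Answer: j$llkjlk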